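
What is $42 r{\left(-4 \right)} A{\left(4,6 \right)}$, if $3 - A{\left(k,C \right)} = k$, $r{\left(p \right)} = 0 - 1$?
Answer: $42$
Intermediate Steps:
$r{\left(p \right)} = -1$ ($r{\left(p \right)} = 0 - 1 = -1$)
$A{\left(k,C \right)} = 3 - k$
$42 r{\left(-4 \right)} A{\left(4,6 \right)} = 42 \left(-1\right) \left(3 - 4\right) = - 42 \left(3 - 4\right) = \left(-42\right) \left(-1\right) = 42$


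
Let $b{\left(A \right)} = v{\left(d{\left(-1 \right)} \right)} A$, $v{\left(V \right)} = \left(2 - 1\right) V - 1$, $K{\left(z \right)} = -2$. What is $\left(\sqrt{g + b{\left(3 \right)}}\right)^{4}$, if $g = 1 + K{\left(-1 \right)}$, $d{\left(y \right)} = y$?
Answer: $49$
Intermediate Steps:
$g = -1$ ($g = 1 - 2 = -1$)
$v{\left(V \right)} = -1 + V$ ($v{\left(V \right)} = 1 V - 1 = V - 1 = -1 + V$)
$b{\left(A \right)} = - 2 A$ ($b{\left(A \right)} = \left(-1 - 1\right) A = - 2 A$)
$\left(\sqrt{g + b{\left(3 \right)}}\right)^{4} = \left(\sqrt{-1 - 6}\right)^{4} = \left(\sqrt{-7}\right)^{4} = \left(i \sqrt{7}\right)^{4} = 49$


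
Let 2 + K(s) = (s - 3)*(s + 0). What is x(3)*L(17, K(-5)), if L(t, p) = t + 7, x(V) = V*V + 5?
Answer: 336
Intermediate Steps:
K(s) = -2 + s*(-3 + s) (K(s) = -2 + (s - 3)*(s + 0) = -2 + (-3 + s)*s = -2 + s*(-3 + s))
x(V) = 5 + V² (x(V) = V² + 5 = 5 + V²)
L(t, p) = 7 + t
x(3)*L(17, K(-5)) = (5 + 3²)*(7 + 17) = (5 + 9)*24 = 14*24 = 336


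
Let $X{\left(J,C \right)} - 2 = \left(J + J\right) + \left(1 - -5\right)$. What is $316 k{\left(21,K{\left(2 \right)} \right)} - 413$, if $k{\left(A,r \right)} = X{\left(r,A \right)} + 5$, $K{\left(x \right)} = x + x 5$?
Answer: $11279$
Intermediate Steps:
$X{\left(J,C \right)} = 8 + 2 J$ ($X{\left(J,C \right)} = 2 + \left(\left(J + J\right) + \left(1 - -5\right)\right) = 2 + \left(2 J + \left(1 + 5\right)\right) = 2 + \left(2 J + 6\right) = 2 + \left(6 + 2 J\right) = 8 + 2 J$)
$K{\left(x \right)} = 6 x$ ($K{\left(x \right)} = x + 5 x = 6 x$)
$k{\left(A,r \right)} = 13 + 2 r$ ($k{\left(A,r \right)} = \left(8 + 2 r\right) + 5 = 13 + 2 r$)
$316 k{\left(21,K{\left(2 \right)} \right)} - 413 = 316 \left(13 + 2 \cdot 6 \cdot 2\right) - 413 = 316 \left(13 + 2 \cdot 12\right) - 413 = 316 \left(13 + 24\right) - 413 = 316 \cdot 37 - 413 = 11692 - 413 = 11279$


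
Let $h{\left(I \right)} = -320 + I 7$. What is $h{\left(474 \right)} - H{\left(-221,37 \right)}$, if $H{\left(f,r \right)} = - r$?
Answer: $3035$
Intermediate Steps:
$h{\left(I \right)} = -320 + 7 I$
$h{\left(474 \right)} - H{\left(-221,37 \right)} = \left(-320 + 7 \cdot 474\right) - \left(-1\right) 37 = \left(-320 + 3318\right) - -37 = 2998 + 37 = 3035$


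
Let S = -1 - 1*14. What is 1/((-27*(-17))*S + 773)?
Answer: -1/6112 ≈ -0.00016361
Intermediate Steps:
S = -15 (S = -1 - 14 = -15)
1/((-27*(-17))*S + 773) = 1/(-27*(-17)*(-15) + 773) = 1/(459*(-15) + 773) = 1/(-6885 + 773) = 1/(-6112) = -1/6112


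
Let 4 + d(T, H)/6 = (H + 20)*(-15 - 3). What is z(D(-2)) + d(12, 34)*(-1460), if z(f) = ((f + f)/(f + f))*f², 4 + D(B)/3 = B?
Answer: 8550084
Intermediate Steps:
d(T, H) = -2184 - 108*H (d(T, H) = -24 + 6*((H + 20)*(-15 - 3)) = -24 + 6*((20 + H)*(-18)) = -24 + 6*(-360 - 18*H) = -24 + (-2160 - 108*H) = -2184 - 108*H)
D(B) = -12 + 3*B
z(f) = f² (z(f) = ((2*f)/((2*f)))*f² = ((2*f)*(1/(2*f)))*f² = 1*f² = f²)
z(D(-2)) + d(12, 34)*(-1460) = (-12 + 3*(-2))² + (-2184 - 108*34)*(-1460) = (-12 - 6)² + (-2184 - 3672)*(-1460) = (-18)² - 5856*(-1460) = 324 + 8549760 = 8550084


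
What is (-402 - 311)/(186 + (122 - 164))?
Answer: -713/144 ≈ -4.9514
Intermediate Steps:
(-402 - 311)/(186 + (122 - 164)) = -713/(186 - 42) = -713/144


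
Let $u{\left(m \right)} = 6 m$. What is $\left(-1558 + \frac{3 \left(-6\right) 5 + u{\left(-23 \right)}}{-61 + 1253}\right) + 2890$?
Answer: $\frac{396879}{298} \approx 1331.8$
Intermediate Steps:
$\left(-1558 + \frac{3 \left(-6\right) 5 + u{\left(-23 \right)}}{-61 + 1253}\right) + 2890 = \left(-1558 + \frac{3 \left(-6\right) 5 + 6 \left(-23\right)}{-61 + 1253}\right) + 2890 = \left(-1558 + \frac{\left(-18\right) 5 - 138}{1192}\right) + 2890 = \left(-1558 + \left(-90 - 138\right) \frac{1}{1192}\right) + 2890 = \left(-1558 - \frac{57}{298}\right) + 2890 = - \frac{464341}{298} + 2890 = \frac{396879}{298}$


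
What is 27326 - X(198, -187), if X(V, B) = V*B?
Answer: 64352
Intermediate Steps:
X(V, B) = B*V
27326 - X(198, -187) = 27326 - (-187)*198 = 27326 - 1*(-37026) = 27326 + 37026 = 64352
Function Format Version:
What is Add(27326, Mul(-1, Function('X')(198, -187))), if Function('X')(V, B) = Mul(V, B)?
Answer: 64352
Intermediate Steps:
Function('X')(V, B) = Mul(B, V)
Add(27326, Mul(-1, Function('X')(198, -187))) = Add(27326, Mul(-1, Mul(-187, 198))) = Add(27326, Mul(-1, -37026)) = Add(27326, 37026) = 64352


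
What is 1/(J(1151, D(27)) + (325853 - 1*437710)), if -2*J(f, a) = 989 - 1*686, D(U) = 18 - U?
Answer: -2/224017 ≈ -8.9279e-6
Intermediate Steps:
J(f, a) = -303/2 (J(f, a) = -(989 - 1*686)/2 = -(989 - 686)/2 = -½*303 = -303/2)
1/(J(1151, D(27)) + (325853 - 1*437710)) = 1/(-303/2 + (325853 - 1*437710)) = 1/(-303/2 + (325853 - 437710)) = 1/(-303/2 - 111857) = 1/(-224017/2) = -2/224017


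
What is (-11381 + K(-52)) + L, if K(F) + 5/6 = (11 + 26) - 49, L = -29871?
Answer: -247589/6 ≈ -41265.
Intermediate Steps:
K(F) = -77/6 (K(F) = -⅚ + ((11 + 26) - 49) = -⅚ + (37 - 49) = -⅚ - 12 = -77/6)
(-11381 + K(-52)) + L = (-11381 - 77/6) - 29871 = -68363/6 - 29871 = -247589/6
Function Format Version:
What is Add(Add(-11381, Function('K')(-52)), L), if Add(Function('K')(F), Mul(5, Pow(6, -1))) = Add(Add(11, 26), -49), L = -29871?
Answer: Rational(-247589, 6) ≈ -41265.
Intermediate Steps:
Function('K')(F) = Rational(-77, 6) (Function('K')(F) = Add(Rational(-5, 6), Add(Add(11, 26), -49)) = Add(Rational(-5, 6), Add(37, -49)) = Add(Rational(-5, 6), -12) = Rational(-77, 6))
Add(Add(-11381, Function('K')(-52)), L) = Add(Add(-11381, Rational(-77, 6)), -29871) = Add(Rational(-68363, 6), -29871) = Rational(-247589, 6)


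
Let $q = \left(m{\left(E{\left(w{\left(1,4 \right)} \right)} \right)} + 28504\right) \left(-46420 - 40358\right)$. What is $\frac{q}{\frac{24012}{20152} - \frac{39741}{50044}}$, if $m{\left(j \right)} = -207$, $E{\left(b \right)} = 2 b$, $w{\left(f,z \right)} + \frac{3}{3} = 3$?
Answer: $- \frac{103183192195222392}{16699829} \approx -6.1787 \cdot 10^{9}$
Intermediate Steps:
$w{\left(f,z \right)} = 2$ ($w{\left(f,z \right)} = -1 + 3 = 2$)
$q = -2455557066$ ($q = \left(-207 + 28504\right) \left(-46420 - 40358\right) = 28297 \left(-86778\right) = -2455557066$)
$\frac{q}{\frac{24012}{20152} - \frac{39741}{50044}} = - \frac{2455557066}{\frac{24012}{20152} - \frac{39741}{50044}} = - \frac{2455557066}{24012 \cdot \frac{1}{20152} - \frac{39741}{50044}} = - \frac{2455557066}{\frac{6003}{5038} - \frac{39741}{50044}} = - \frac{2455557066}{\frac{50099487}{126060836}} = \left(-2455557066\right) \frac{126060836}{50099487} = - \frac{103183192195222392}{16699829}$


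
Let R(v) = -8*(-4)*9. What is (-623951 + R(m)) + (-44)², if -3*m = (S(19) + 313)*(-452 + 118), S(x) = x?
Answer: -621727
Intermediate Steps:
m = 110888/3 (m = -(19 + 313)*(-452 + 118)/3 = -332*(-334)/3 = -⅓*(-110888) = 110888/3 ≈ 36963.)
R(v) = 288 (R(v) = 32*9 = 288)
(-623951 + R(m)) + (-44)² = (-623951 + 288) + (-44)² = -623663 + 1936 = -621727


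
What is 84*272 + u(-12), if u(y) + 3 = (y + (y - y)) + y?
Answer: 22821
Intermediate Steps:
u(y) = -3 + 2*y (u(y) = -3 + ((y + (y - y)) + y) = -3 + ((y + 0) + y) = -3 + (y + y) = -3 + 2*y)
84*272 + u(-12) = 84*272 + (-3 + 2*(-12)) = 22848 + (-3 - 24) = 22848 - 27 = 22821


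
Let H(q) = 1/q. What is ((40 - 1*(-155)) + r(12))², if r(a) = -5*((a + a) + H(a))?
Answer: 801025/144 ≈ 5562.7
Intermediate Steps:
r(a) = -10*a - 5/a (r(a) = -5*((a + a) + 1/a) = -5*(2*a + 1/a) = -5*(1/a + 2*a) = -10*a - 5/a)
((40 - 1*(-155)) + r(12))² = ((40 - 1*(-155)) + (-10*12 - 5/12))² = ((40 + 155) + (-120 - 5*1/12))² = (195 + (-120 - 5/12))² = (195 - 1445/12)² = (895/12)² = 801025/144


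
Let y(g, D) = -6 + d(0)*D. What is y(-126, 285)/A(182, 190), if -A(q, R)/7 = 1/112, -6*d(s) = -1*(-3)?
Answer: 2376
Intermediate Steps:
d(s) = -1/2 (d(s) = -(-1)*(-3)/6 = -1/6*3 = -1/2)
A(q, R) = -1/16 (A(q, R) = -7/112 = -7*1/112 = -1/16)
y(g, D) = -6 - D/2
y(-126, 285)/A(182, 190) = (-6 - 1/2*285)/(-1/16) = (-6 - 285/2)*(-16) = -297/2*(-16) = 2376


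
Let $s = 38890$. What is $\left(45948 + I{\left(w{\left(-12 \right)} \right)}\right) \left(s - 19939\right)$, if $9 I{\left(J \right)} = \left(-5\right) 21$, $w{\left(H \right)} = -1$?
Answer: $870539453$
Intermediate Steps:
$I{\left(J \right)} = - \frac{35}{3}$ ($I{\left(J \right)} = \frac{\left(-5\right) 21}{9} = \frac{1}{9} \left(-105\right) = - \frac{35}{3}$)
$\left(45948 + I{\left(w{\left(-12 \right)} \right)}\right) \left(s - 19939\right) = \left(45948 - \frac{35}{3}\right) \left(38890 - 19939\right) = \frac{137809}{3} \cdot 18951 = 870539453$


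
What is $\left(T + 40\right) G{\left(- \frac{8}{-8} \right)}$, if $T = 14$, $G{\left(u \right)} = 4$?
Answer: $216$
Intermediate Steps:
$\left(T + 40\right) G{\left(- \frac{8}{-8} \right)} = \left(14 + 40\right) 4 = 54 \cdot 4 = 216$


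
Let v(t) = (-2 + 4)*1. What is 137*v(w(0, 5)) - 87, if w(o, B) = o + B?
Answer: 187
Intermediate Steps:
w(o, B) = B + o
v(t) = 2 (v(t) = 2*1 = 2)
137*v(w(0, 5)) - 87 = 137*2 - 87 = 274 - 87 = 187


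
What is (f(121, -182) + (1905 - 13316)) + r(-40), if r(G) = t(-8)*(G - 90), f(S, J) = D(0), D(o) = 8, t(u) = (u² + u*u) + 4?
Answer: -28563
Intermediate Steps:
t(u) = 4 + 2*u² (t(u) = (u² + u²) + 4 = 2*u² + 4 = 4 + 2*u²)
f(S, J) = 8
r(G) = -11880 + 132*G (r(G) = (4 + 2*(-8)²)*(G - 90) = (4 + 2*64)*(-90 + G) = (4 + 128)*(-90 + G) = 132*(-90 + G) = -11880 + 132*G)
(f(121, -182) + (1905 - 13316)) + r(-40) = (8 + (1905 - 13316)) + (-11880 + 132*(-40)) = (8 - 11411) + (-11880 - 5280) = -11403 - 17160 = -28563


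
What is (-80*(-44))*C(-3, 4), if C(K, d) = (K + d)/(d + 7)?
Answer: 320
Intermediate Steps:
C(K, d) = (K + d)/(7 + d)
(-80*(-44))*C(-3, 4) = (-80*(-44))*((-3 + 4)/(7 + 4)) = 3520*(1/11) = 320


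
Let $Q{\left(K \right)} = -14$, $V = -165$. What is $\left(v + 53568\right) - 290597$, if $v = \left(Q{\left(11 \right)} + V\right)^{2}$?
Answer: $-204988$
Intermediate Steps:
$v = 32041$ ($v = \left(-14 - 165\right)^{2} = \left(-179\right)^{2} = 32041$)
$\left(v + 53568\right) - 290597 = \left(32041 + 53568\right) - 290597 = 85609 - 290597 = -204988$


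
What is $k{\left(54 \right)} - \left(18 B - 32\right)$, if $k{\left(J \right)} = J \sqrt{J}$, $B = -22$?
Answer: $428 + 162 \sqrt{6} \approx 824.82$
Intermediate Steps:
$k{\left(J \right)} = J^{\frac{3}{2}}$
$k{\left(54 \right)} - \left(18 B - 32\right) = 54^{\frac{3}{2}} - \left(18 \left(-22\right) - 32\right) = 162 \sqrt{6} - \left(-396 - 32\right) = 162 \sqrt{6} - -428 = 162 \sqrt{6} + 428 = 428 + 162 \sqrt{6}$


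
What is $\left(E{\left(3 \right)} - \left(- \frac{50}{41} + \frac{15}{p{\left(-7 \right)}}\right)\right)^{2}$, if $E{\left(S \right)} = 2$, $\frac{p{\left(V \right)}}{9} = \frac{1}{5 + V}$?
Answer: $\frac{649636}{15129} \approx 42.94$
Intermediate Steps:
$p{\left(V \right)} = \frac{9}{5 + V}$
$\left(E{\left(3 \right)} - \left(- \frac{50}{41} + \frac{15}{p{\left(-7 \right)}}\right)\right)^{2} = \left(2 - \left(- \frac{50}{41} - \frac{10}{3}\right)\right)^{2} = \left(2 - \left(- \frac{50}{41} + \frac{15}{9 \frac{1}{-2}}\right)\right)^{2} = \left(2 - \left(- \frac{50}{41} + \frac{15}{9 \left(- \frac{1}{2}\right)}\right)\right)^{2} = \left(2 - \left(- \frac{50}{41} + \frac{15}{- \frac{9}{2}}\right)\right)^{2} = \left(2 + \left(\frac{50}{41} - - \frac{10}{3}\right)\right)^{2} = \left(2 + \left(\frac{50}{41} + \frac{10}{3}\right)\right)^{2} = \left(2 + \frac{560}{123}\right)^{2} = \left(\frac{806}{123}\right)^{2} = \frac{649636}{15129}$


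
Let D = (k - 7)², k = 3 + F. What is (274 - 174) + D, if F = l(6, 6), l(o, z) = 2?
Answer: 104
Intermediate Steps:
F = 2
k = 5 (k = 3 + 2 = 5)
D = 4 (D = (5 - 7)² = (-2)² = 4)
(274 - 174) + D = (274 - 174) + 4 = 100 + 4 = 104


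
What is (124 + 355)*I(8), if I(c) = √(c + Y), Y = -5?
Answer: 479*√3 ≈ 829.65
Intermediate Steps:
I(c) = √(-5 + c) (I(c) = √(c - 5) = √(-5 + c))
(124 + 355)*I(8) = (124 + 355)*√(-5 + 8) = 479*√3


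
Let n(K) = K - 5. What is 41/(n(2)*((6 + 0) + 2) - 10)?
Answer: -41/34 ≈ -1.2059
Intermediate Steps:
n(K) = -5 + K
41/(n(2)*((6 + 0) + 2) - 10) = 41/((-5 + 2)*((6 + 0) + 2) - 10) = 41/(-3*(6 + 2) - 10) = 41/(-3*8 - 10) = 41/(-24 - 10) = 41/(-34) = 41*(-1/34) = -41/34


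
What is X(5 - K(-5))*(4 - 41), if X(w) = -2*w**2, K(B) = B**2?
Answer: 29600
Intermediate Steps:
X(5 - K(-5))*(4 - 41) = (-2*(5 - 1*(-5)**2)**2)*(4 - 41) = -2*(5 - 1*25)**2*(-37) = -2*(5 - 25)**2*(-37) = -2*(-20)**2*(-37) = -2*400*(-37) = -800*(-37) = 29600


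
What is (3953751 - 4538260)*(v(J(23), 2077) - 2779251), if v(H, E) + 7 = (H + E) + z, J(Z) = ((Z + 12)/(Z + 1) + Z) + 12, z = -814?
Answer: 38969802461545/24 ≈ 1.6237e+12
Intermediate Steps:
J(Z) = 12 + Z + (12 + Z)/(1 + Z) (J(Z) = ((12 + Z)/(1 + Z) + Z) + 12 = (Z + (12 + Z)/(1 + Z)) + 12 = 12 + Z + (12 + Z)/(1 + Z))
v(H, E) = -821 + E + H (v(H, E) = -7 + ((H + E) - 814) = -7 + ((E + H) - 814) = -7 + (-814 + E + H) = -821 + E + H)
(3953751 - 4538260)*(v(J(23), 2077) - 2779251) = (3953751 - 4538260)*((-821 + 2077 + (24 + 23² + 14*23)/(1 + 23)) - 2779251) = -584509*((-821 + 2077 + (24 + 529 + 322)/24) - 2779251) = -584509*((-821 + 2077 + (1/24)*875) - 2779251) = -584509*((-821 + 2077 + 875/24) - 2779251) = -584509*(31019/24 - 2779251) = -584509*(-66671005/24) = 38969802461545/24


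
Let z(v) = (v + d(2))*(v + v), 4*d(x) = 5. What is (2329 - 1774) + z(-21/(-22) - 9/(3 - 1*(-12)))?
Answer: 6729267/12100 ≈ 556.14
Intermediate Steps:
d(x) = 5/4 (d(x) = (¼)*5 = 5/4)
z(v) = 2*v*(5/4 + v) (z(v) = (v + 5/4)*(v + v) = (5/4 + v)*(2*v) = 2*v*(5/4 + v))
(2329 - 1774) + z(-21/(-22) - 9/(3 - 1*(-12))) = (2329 - 1774) + (-21/(-22) - 9/(3 - 1*(-12)))*(5 + 4*(-21/(-22) - 9/(3 - 1*(-12))))/2 = 555 + (-21*(-1/22) - 9/(3 + 12))*(5 + 4*(-21*(-1/22) - 9/(3 + 12)))/2 = 555 + (21/22 - 9/15)*(5 + 4*(21/22 - 9/15))/2 = 555 + (21/22 - 9*1/15)*(5 + 4*(21/22 - 9*1/15))/2 = 555 + (21/22 - ⅗)*(5 + 4*(21/22 - ⅗))/2 = 555 + (½)*(39/110)*(5 + 4*(39/110)) = 555 + (½)*(39/110)*(5 + 78/55) = 555 + (½)*(39/110)*(353/55) = 555 + 13767/12100 = 6729267/12100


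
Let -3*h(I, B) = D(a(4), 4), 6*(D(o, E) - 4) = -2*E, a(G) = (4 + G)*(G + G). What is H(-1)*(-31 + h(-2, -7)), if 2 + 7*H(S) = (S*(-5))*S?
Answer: 287/9 ≈ 31.889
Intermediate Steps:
a(G) = 2*G*(4 + G) (a(G) = (4 + G)*(2*G) = 2*G*(4 + G))
H(S) = -2/7 - 5*S**2/7 (H(S) = -2/7 + ((S*(-5))*S)/7 = -2/7 + ((-5*S)*S)/7 = -2/7 + (-5*S**2)/7 = -2/7 - 5*S**2/7)
D(o, E) = 4 - E/3 (D(o, E) = 4 + (-2*E)/6 = 4 - E/3)
h(I, B) = -8/9 (h(I, B) = -(4 - 1/3*4)/3 = -(4 - 4/3)/3 = -1/3*8/3 = -8/9)
H(-1)*(-31 + h(-2, -7)) = (-2/7 - 5/7*(-1)**2)*(-31 - 8/9) = (-2/7 - 5/7*1)*(-287/9) = (-2/7 - 5/7)*(-287/9) = -1*(-287/9) = 287/9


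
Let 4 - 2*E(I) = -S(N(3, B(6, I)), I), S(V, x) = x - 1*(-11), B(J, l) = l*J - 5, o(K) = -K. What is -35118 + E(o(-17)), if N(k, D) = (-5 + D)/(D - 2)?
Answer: -35102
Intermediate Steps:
B(J, l) = -5 + J*l (B(J, l) = J*l - 5 = -5 + J*l)
N(k, D) = (-5 + D)/(-2 + D)
S(V, x) = 11 + x (S(V, x) = x + 11 = 11 + x)
E(I) = 15/2 + I/2 (E(I) = 2 - (-1)*(11 + I)/2 = 2 - (-11 - I)/2 = 2 + (11/2 + I/2) = 15/2 + I/2)
-35118 + E(o(-17)) = -35118 + (15/2 + (-1*(-17))/2) = -35118 + (15/2 + (1/2)*17) = -35118 + (15/2 + 17/2) = -35118 + 16 = -35102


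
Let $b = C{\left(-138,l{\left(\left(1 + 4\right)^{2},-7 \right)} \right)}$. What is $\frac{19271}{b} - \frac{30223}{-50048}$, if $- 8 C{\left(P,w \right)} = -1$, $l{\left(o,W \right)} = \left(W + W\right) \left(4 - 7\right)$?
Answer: $\frac{7715830287}{50048} \approx 1.5417 \cdot 10^{5}$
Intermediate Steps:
$l{\left(o,W \right)} = - 6 W$ ($l{\left(o,W \right)} = 2 W \left(-3\right) = - 6 W$)
$C{\left(P,w \right)} = \frac{1}{8}$ ($C{\left(P,w \right)} = \left(- \frac{1}{8}\right) \left(-1\right) = \frac{1}{8}$)
$b = \frac{1}{8} \approx 0.125$
$\frac{19271}{b} - \frac{30223}{-50048} = 19271 \frac{1}{\frac{1}{8}} - \frac{30223}{-50048} = 19271 \cdot 8 - - \frac{30223}{50048} = 154168 + \frac{30223}{50048} = \frac{7715830287}{50048}$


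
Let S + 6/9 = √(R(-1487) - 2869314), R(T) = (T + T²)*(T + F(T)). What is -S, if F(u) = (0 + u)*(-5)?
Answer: ⅔ - √13140319222 ≈ -1.1463e+5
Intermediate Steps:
F(u) = -5*u (F(u) = u*(-5) = -5*u)
R(T) = -4*T*(T + T²) (R(T) = (T + T²)*(T - 5*T) = (T + T²)*(-4*T) = -4*T*(T + T²))
S = -⅔ + √13140319222 (S = -⅔ + √(4*(-1487)²*(-1 - 1*(-1487)) - 2869314) = -⅔ + √(4*2211169*(-1 + 1487) - 2869314) = -⅔ + √(4*2211169*1486 - 2869314) = -⅔ + √(13143188536 - 2869314) = -⅔ + √13140319222 ≈ 1.1463e+5)
-S = -(-⅔ + √13140319222) = ⅔ - √13140319222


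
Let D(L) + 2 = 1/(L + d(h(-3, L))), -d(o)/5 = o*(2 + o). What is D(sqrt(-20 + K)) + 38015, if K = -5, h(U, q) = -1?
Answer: 380131/10 - I/10 ≈ 38013.0 - 0.1*I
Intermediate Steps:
d(o) = -5*o*(2 + o)
D(L) = -2 + 1/(5 + L) (D(L) = -2 + 1/(L - 5*(-1)*(2 - 1)) = -2 + 1/(L - 5*(-1)*1) = -2 + 1/(L + 5) = -2 + 1/(5 + L))
D(sqrt(-20 + K)) + 38015 = (-9 - 2*sqrt(-20 - 5))/(5 + sqrt(-20 - 5)) + 38015 = (-9 - 10*I)/(5 + sqrt(-25)) + 38015 = (-9 - 10*I)/(5 + 5*I) + 38015 = ((5 - 5*I)/50)*(-9 - 10*I) + 38015 = (-9 - 10*I)*(5 - 5*I)/50 + 38015 = 38015 + (-9 - 10*I)*(5 - 5*I)/50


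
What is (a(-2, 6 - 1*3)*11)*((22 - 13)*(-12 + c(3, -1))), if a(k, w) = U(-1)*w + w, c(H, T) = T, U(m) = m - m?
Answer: -3861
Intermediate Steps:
U(m) = 0
a(k, w) = w (a(k, w) = 0*w + w = 0 + w = w)
(a(-2, 6 - 1*3)*11)*((22 - 13)*(-12 + c(3, -1))) = ((6 - 1*3)*11)*((22 - 13)*(-12 - 1)) = ((6 - 3)*11)*(9*(-13)) = (3*11)*(-117) = 33*(-117) = -3861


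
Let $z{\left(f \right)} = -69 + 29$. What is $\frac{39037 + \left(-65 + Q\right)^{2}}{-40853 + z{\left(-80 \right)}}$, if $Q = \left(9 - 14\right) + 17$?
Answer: $- \frac{41846}{40893} \approx -1.0233$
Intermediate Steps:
$z{\left(f \right)} = -40$
$Q = 12$ ($Q = -5 + 17 = 12$)
$\frac{39037 + \left(-65 + Q\right)^{2}}{-40853 + z{\left(-80 \right)}} = \frac{39037 + \left(-65 + 12\right)^{2}}{-40853 - 40} = \frac{39037 + \left(-53\right)^{2}}{-40893} = \left(39037 + 2809\right) \left(- \frac{1}{40893}\right) = 41846 \left(- \frac{1}{40893}\right) = - \frac{41846}{40893}$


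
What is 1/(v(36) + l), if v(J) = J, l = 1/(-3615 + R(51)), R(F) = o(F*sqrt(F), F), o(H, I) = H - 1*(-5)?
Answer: 464376554/16717425985 + 51*sqrt(51)/16717425985 ≈ 0.027778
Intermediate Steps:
o(H, I) = 5 + H (o(H, I) = H + 5 = 5 + H)
R(F) = 5 + F**(3/2) (R(F) = 5 + F*sqrt(F) = 5 + F**(3/2))
l = 1/(-3610 + 51*sqrt(51)) (l = 1/(-3615 + (5 + 51**(3/2))) = 1/(-3615 + (5 + 51*sqrt(51))) = 1/(-3610 + 51*sqrt(51)) ≈ -0.00030809)
1/(v(36) + l) = 1/(36 + (-3610/12899449 - 51*sqrt(51)/12899449)) = 1/(464376554/12899449 - 51*sqrt(51)/12899449)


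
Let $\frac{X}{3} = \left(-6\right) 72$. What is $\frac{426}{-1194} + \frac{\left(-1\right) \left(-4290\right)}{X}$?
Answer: $- \frac{157621}{42984} \approx -3.667$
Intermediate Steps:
$X = -1296$ ($X = 3 \left(\left(-6\right) 72\right) = 3 \left(-432\right) = -1296$)
$\frac{426}{-1194} + \frac{\left(-1\right) \left(-4290\right)}{X} = \frac{426}{-1194} + \frac{\left(-1\right) \left(-4290\right)}{-1296} = 426 \left(- \frac{1}{1194}\right) + 4290 \left(- \frac{1}{1296}\right) = - \frac{71}{199} - \frac{715}{216} = - \frac{157621}{42984}$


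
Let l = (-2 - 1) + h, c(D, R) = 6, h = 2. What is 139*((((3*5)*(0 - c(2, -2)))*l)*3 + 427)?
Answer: 96883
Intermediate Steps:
l = -1 (l = (-2 - 1) + 2 = -3 + 2 = -1)
139*((((3*5)*(0 - c(2, -2)))*l)*3 + 427) = 139*((((3*5)*(0 - 1*6))*(-1))*3 + 427) = 139*(((15*(0 - 6))*(-1))*3 + 427) = 139*(((15*(-6))*(-1))*3 + 427) = 139*(-90*(-1)*3 + 427) = 139*(90*3 + 427) = 139*(270 + 427) = 139*697 = 96883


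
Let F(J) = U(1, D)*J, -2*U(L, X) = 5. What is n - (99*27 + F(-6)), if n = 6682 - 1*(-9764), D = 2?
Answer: 13758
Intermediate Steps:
U(L, X) = -5/2 (U(L, X) = -½*5 = -5/2)
n = 16446 (n = 6682 + 9764 = 16446)
F(J) = -5*J/2
n - (99*27 + F(-6)) = 16446 - (99*27 - 5/2*(-6)) = 16446 - (2673 + 15) = 16446 - 1*2688 = 16446 - 2688 = 13758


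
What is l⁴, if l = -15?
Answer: 50625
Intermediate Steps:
l⁴ = (-15)⁴ = 50625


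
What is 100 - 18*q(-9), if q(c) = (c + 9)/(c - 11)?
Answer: 100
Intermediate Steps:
q(c) = (9 + c)/(-11 + c)
100 - 18*q(-9) = 100 - 18*(9 - 9)/(-11 - 9) = 100 - 18*0/(-20) = 100 - (-9)*0/10 = 100 - 18*0 = 100 + 0 = 100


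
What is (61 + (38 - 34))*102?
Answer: 6630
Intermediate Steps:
(61 + (38 - 34))*102 = (61 + 4)*102 = 65*102 = 6630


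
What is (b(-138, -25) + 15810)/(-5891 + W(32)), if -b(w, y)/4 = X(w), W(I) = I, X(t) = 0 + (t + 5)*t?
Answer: 19202/1953 ≈ 9.8320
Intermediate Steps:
X(t) = t*(5 + t) (X(t) = 0 + (5 + t)*t = 0 + t*(5 + t) = t*(5 + t))
b(w, y) = -4*w*(5 + w)
(b(-138, -25) + 15810)/(-5891 + W(32)) = (-4*(-138)*(5 - 138) + 15810)/(-5891 + 32) = (-4*(-138)*(-133) + 15810)/(-5859) = (-73416 + 15810)*(-1/5859) = -57606*(-1/5859) = 19202/1953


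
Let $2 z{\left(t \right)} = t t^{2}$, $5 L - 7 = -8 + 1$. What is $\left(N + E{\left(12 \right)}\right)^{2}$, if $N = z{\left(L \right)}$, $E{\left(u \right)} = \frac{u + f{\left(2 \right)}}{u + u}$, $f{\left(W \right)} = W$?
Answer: $\frac{49}{144} \approx 0.34028$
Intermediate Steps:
$E{\left(u \right)} = \frac{2 + u}{2 u}$ ($E{\left(u \right)} = \frac{u + 2}{u + u} = \frac{2 + u}{2 u}$)
$L = 0$ ($L = \frac{7}{5} + \frac{-8 + 1}{5} = \frac{7}{5} + \frac{1}{5} \left(-7\right) = \frac{7}{5} - \frac{7}{5} = 0$)
$z{\left(t \right)} = \frac{t^{3}}{2}$ ($z{\left(t \right)} = \frac{t t^{2}}{2} = \frac{t^{3}}{2}$)
$N = 0$ ($N = \frac{0^{3}}{2} = \frac{1}{2} \cdot 0 = 0$)
$\left(N + E{\left(12 \right)}\right)^{2} = \left(0 + \frac{2 + 12}{2 \cdot 12}\right)^{2} = \left(0 + \frac{1}{2} \cdot \frac{1}{12} \cdot 14\right)^{2} = \left(0 + \frac{7}{12}\right)^{2} = \left(\frac{7}{12}\right)^{2} = \frac{49}{144}$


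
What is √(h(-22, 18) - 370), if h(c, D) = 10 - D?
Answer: 3*I*√42 ≈ 19.442*I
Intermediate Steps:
√(h(-22, 18) - 370) = √((10 - 1*18) - 370) = √((10 - 18) - 370) = √(-8 - 370) = √(-378) = 3*I*√42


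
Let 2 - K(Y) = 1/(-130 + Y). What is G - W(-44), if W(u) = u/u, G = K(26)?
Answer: 105/104 ≈ 1.0096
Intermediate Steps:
K(Y) = 2 - 1/(-130 + Y)
G = 209/104 (G = (-261 + 2*26)/(-130 + 26) = (-261 + 52)/(-104) = -1/104*(-209) = 209/104 ≈ 2.0096)
W(u) = 1
G - W(-44) = 209/104 - 1*1 = 209/104 - 1 = 105/104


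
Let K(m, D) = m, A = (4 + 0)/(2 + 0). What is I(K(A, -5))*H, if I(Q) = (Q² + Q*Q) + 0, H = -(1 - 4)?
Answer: 24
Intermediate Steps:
A = 2 (A = 4/2 = 4*(½) = 2)
H = 3 (H = -1*(-3) = 3)
I(Q) = 2*Q² (I(Q) = (Q² + Q²) + 0 = 2*Q² + 0 = 2*Q²)
I(K(A, -5))*H = (2*2²)*3 = (2*4)*3 = 8*3 = 24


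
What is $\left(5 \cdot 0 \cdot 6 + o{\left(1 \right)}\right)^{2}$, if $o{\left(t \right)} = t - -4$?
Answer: $25$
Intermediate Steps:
$o{\left(t \right)} = 4 + t$ ($o{\left(t \right)} = t + 4 = 4 + t$)
$\left(5 \cdot 0 \cdot 6 + o{\left(1 \right)}\right)^{2} = \left(5 \cdot 0 \cdot 6 + \left(4 + 1\right)\right)^{2} = \left(0 \cdot 6 + 5\right)^{2} = \left(0 + 5\right)^{2} = 5^{2} = 25$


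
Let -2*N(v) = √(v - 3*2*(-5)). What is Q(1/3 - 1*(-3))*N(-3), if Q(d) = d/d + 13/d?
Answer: -147*√3/20 ≈ -12.731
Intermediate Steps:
Q(d) = 1 + 13/d
N(v) = -√(30 + v)/2 (N(v) = -√(v - 3*2*(-5))/2 = -√(v - 6*(-5))/2 = -√(v + 30)/2 = -√(30 + v)/2)
Q(1/3 - 1*(-3))*N(-3) = ((13 + (1/3 - 1*(-3)))/(1/3 - 1*(-3)))*(-√(30 - 3)/2) = ((13 + (1*(⅓) + 3))/(1*(⅓) + 3))*(-3*√3/2) = ((13 + (⅓ + 3))/(⅓ + 3))*(-3*√3/2) = ((13 + 10/3)/(10/3))*(-3*√3/2) = ((3/10)*(49/3))*(-3*√3/2) = 49*(-3*√3/2)/10 = -147*√3/20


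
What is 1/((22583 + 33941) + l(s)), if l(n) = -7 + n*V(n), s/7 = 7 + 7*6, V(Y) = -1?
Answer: 1/56174 ≈ 1.7802e-5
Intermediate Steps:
s = 343 (s = 7*(7 + 7*6) = 7*(7 + 42) = 7*49 = 343)
l(n) = -7 - n (l(n) = -7 + n*(-1) = -7 - n)
1/((22583 + 33941) + l(s)) = 1/((22583 + 33941) + (-7 - 1*343)) = 1/(56524 + (-7 - 343)) = 1/(56524 - 350) = 1/56174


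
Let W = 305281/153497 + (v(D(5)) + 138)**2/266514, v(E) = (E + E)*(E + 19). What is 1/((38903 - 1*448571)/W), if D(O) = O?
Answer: -17215654297/2793191492793324 ≈ -6.1634e-6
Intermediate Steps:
v(E) = 2*E*(19 + E) (v(E) = (2*E)*(19 + E) = 2*E*(19 + E))
W = 17215654297/6818183243 (W = 305281/153497 + (2*5*(19 + 5) + 138)**2/266514 = 305281*(1/153497) + (2*5*24 + 138)**2*(1/266514) = 305281/153497 + (240 + 138)**2*(1/266514) = 305281/153497 + 378**2*(1/266514) = 305281/153497 + 142884*(1/266514) = 305281/153497 + 23814/44419 = 17215654297/6818183243 ≈ 2.5250)
1/((38903 - 1*448571)/W) = 1/((38903 - 1*448571)/(17215654297/6818183243)) = 1/((38903 - 448571)*(6818183243/17215654297)) = 1/(-409668*6818183243/17215654297) = 1/(-2793191492793324/17215654297) = -17215654297/2793191492793324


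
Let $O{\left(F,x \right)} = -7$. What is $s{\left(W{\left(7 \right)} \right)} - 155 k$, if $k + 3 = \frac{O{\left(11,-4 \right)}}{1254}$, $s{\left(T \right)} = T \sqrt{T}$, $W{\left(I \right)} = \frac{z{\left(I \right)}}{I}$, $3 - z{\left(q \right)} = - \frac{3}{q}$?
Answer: $\frac{584195}{1254} + \frac{48 \sqrt{6}}{343} \approx 466.21$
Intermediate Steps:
$z{\left(q \right)} = 3 + \frac{3}{q}$ ($z{\left(q \right)} = 3 - - \frac{3}{q} = 3 + \frac{3}{q}$)
$W{\left(I \right)} = \frac{3 + \frac{3}{I}}{I}$
$s{\left(T \right)} = T^{\frac{3}{2}}$
$k = - \frac{3769}{1254}$ ($k = -3 - \frac{7}{1254} = - \frac{3769}{1254} \approx -3.0056$)
$s{\left(W{\left(7 \right)} \right)} - 155 k = \left(\frac{3 \left(1 + 7\right)}{49}\right)^{\frac{3}{2}} - - \frac{584195}{1254} = \left(3 \cdot \frac{1}{49} \cdot 8\right)^{\frac{3}{2}} + \frac{584195}{1254} = \left(\frac{24}{49}\right)^{\frac{3}{2}} + \frac{584195}{1254} = \frac{48 \sqrt{6}}{343} + \frac{584195}{1254} = \frac{584195}{1254} + \frac{48 \sqrt{6}}{343}$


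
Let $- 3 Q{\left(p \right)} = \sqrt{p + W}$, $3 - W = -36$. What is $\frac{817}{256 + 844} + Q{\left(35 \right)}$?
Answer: $\frac{817}{1100} - \frac{\sqrt{74}}{3} \approx -2.1247$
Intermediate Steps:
$W = 39$ ($W = 3 - -36 = 3 + 36 = 39$)
$Q{\left(p \right)} = - \frac{\sqrt{39 + p}}{3}$ ($Q{\left(p \right)} = - \frac{\sqrt{p + 39}}{3} = - \frac{\sqrt{39 + p}}{3}$)
$\frac{817}{256 + 844} + Q{\left(35 \right)} = \frac{817}{256 + 844} - \frac{\sqrt{39 + 35}}{3} = \frac{817}{1100} - \frac{\sqrt{74}}{3}$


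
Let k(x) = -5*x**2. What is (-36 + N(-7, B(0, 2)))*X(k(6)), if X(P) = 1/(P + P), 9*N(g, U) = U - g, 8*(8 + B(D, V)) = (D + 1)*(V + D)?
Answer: 433/4320 ≈ 0.10023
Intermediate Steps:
B(D, V) = -8 + (1 + D)*(D + V)/8 (B(D, V) = -8 + ((D + 1)*(V + D))/8 = -8 + ((1 + D)*(D + V))/8 = -8 + (1 + D)*(D + V)/8)
N(g, U) = -g/9 + U/9 (N(g, U) = (U - g)/9 = -g/9 + U/9)
X(P) = 1/(2*P)
(-36 + N(-7, B(0, 2)))*X(k(6)) = (-36 + (-1/9*(-7) + (-8 + (1/8)*0 + (1/8)*2 + (1/8)*0**2 + (1/8)*0*2)/9))*(1/(2*((-5*6**2)))) = (-36 + (7/9 + (-8 + 0 + 1/4 + (1/8)*0 + 0)/9))*(1/(2*((-5*36)))) = (-36 + (7/9 + (-8 + 0 + 1/4 + 0 + 0)/9))*((1/2)/(-180)) = (-36 + (7/9 + (1/9)*(-31/4)))*((1/2)*(-1/180)) = (-36 + (7/9 - 31/36))*(-1/360) = (-36 - 1/12)*(-1/360) = -433/12*(-1/360) = 433/4320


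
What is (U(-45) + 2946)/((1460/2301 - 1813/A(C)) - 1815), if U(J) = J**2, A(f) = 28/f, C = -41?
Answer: 45753084/7734899 ≈ 5.9151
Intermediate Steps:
(U(-45) + 2946)/((1460/2301 - 1813/A(C)) - 1815) = ((-45)**2 + 2946)/((1460/2301 - 1813/(28/(-41))) - 1815) = (2025 + 2946)/((1460*(1/2301) - 1813/(28*(-1/41))) - 1815) = 4971/((1460/2301 - 1813/(-28/41)) - 1815) = 4971/((1460/2301 - 1813*(-41/28)) - 1815) = 4971/((1460/2301 + 10619/4) - 1815) = 4971/(24440159/9204 - 1815) = 4971/(7734899/9204) = 4971*(9204/7734899) = 45753084/7734899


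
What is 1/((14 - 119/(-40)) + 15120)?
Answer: 40/605479 ≈ 6.6063e-5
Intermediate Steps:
1/((14 - 119/(-40)) + 15120) = 1/((14 - 119*(-1/40)) + 15120) = 1/((14 + 119/40) + 15120) = 1/(679/40 + 15120) = 1/(605479/40) = 40/605479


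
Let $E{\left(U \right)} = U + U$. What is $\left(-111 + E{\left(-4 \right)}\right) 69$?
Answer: $-8211$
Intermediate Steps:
$E{\left(U \right)} = 2 U$
$\left(-111 + E{\left(-4 \right)}\right) 69 = \left(-111 + 2 \left(-4\right)\right) 69 = \left(-111 - 8\right) 69 = \left(-119\right) 69 = -8211$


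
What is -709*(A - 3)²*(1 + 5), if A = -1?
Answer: -68064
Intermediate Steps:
-709*(A - 3)²*(1 + 5) = -709*(-1 - 3)²*(1 + 5) = -709*(-4)²*6 = -11344*6 = -709*96 = -68064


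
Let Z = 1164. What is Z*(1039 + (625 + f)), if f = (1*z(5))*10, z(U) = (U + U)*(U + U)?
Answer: 3100896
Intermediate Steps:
z(U) = 4*U² (z(U) = (2*U)*(2*U) = 4*U²)
f = 1000 (f = (1*(4*5²))*10 = (1*(4*25))*10 = (1*100)*10 = 100*10 = 1000)
Z*(1039 + (625 + f)) = 1164*(1039 + (625 + 1000)) = 1164*(1039 + 1625) = 1164*2664 = 3100896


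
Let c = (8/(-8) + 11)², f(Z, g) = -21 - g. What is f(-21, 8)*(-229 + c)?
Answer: 3741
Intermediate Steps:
c = 100 (c = (8*(-⅛) + 11)² = (-1 + 11)² = 10² = 100)
f(-21, 8)*(-229 + c) = (-21 - 1*8)*(-229 + 100) = (-21 - 8)*(-129) = -29*(-129) = 3741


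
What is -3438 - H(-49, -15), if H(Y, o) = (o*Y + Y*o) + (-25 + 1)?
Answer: -4884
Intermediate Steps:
H(Y, o) = -24 + 2*Y*o (H(Y, o) = (Y*o + Y*o) - 24 = 2*Y*o - 24 = -24 + 2*Y*o)
-3438 - H(-49, -15) = -3438 - (-24 + 2*(-49)*(-15)) = -3438 - (-24 + 1470) = -3438 - 1*1446 = -3438 - 1446 = -4884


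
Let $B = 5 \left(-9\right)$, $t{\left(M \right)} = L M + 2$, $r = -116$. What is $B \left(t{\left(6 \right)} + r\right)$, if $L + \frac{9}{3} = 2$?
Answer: $5400$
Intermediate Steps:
$L = -1$ ($L = -3 + 2 = -1$)
$t{\left(M \right)} = 2 - M$ ($t{\left(M \right)} = - M + 2 = 2 - M$)
$B = -45$
$B \left(t{\left(6 \right)} + r\right) = - 45 \left(\left(2 - 6\right) - 116\right) = - 45 \left(-4 - 116\right) = \left(-45\right) \left(-120\right) = 5400$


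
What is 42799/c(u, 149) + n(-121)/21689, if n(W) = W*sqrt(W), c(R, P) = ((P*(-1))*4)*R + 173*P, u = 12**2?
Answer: -42799/60047 - 1331*I/21689 ≈ -0.71276 - 0.061368*I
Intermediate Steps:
u = 144
c(R, P) = 173*P - 4*P*R (c(R, P) = (-P*4)*R + 173*P = (-4*P)*R + 173*P = -4*P*R + 173*P = 173*P - 4*P*R)
n(W) = W**(3/2)
42799/c(u, 149) + n(-121)/21689 = 42799/((149*(173 - 4*144))) + (-121)**(3/2)/21689 = 42799/((149*(173 - 576))) - 1331*I*(1/21689) = 42799/((149*(-403))) - 1331*I/21689 = 42799/(-60047) - 1331*I/21689 = 42799*(-1/60047) - 1331*I/21689 = -42799/60047 - 1331*I/21689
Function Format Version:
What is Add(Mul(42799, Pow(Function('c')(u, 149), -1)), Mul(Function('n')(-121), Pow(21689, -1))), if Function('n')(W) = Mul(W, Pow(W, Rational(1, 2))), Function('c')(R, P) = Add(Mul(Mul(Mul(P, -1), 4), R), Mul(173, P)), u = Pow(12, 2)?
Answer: Add(Rational(-42799, 60047), Mul(Rational(-1331, 21689), I)) ≈ Add(-0.71276, Mul(-0.061368, I))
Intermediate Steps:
u = 144
Function('c')(R, P) = Add(Mul(173, P), Mul(-4, P, R)) (Function('c')(R, P) = Add(Mul(Mul(Mul(-1, P), 4), R), Mul(173, P)) = Add(Mul(Mul(-4, P), R), Mul(173, P)) = Add(Mul(-4, P, R), Mul(173, P)) = Add(Mul(173, P), Mul(-4, P, R)))
Function('n')(W) = Pow(W, Rational(3, 2))
Add(Mul(42799, Pow(Function('c')(u, 149), -1)), Mul(Function('n')(-121), Pow(21689, -1))) = Add(Mul(42799, Pow(Mul(149, Add(173, Mul(-4, 144))), -1)), Mul(Pow(-121, Rational(3, 2)), Pow(21689, -1))) = Add(Mul(42799, Pow(Mul(149, Add(173, -576)), -1)), Mul(Mul(-1331, I), Rational(1, 21689))) = Add(Mul(42799, Pow(Mul(149, -403), -1)), Mul(Rational(-1331, 21689), I)) = Add(Mul(42799, Pow(-60047, -1)), Mul(Rational(-1331, 21689), I)) = Add(Mul(42799, Rational(-1, 60047)), Mul(Rational(-1331, 21689), I)) = Add(Rational(-42799, 60047), Mul(Rational(-1331, 21689), I))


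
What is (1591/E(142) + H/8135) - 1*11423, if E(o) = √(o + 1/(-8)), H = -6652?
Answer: -92932757/8135 + 3182*√2270/1135 ≈ -11290.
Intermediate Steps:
E(o) = √(-⅛ + o) (E(o) = √(o - ⅛) = √(-⅛ + o))
(1591/E(142) + H/8135) - 1*11423 = (1591/((√(-2 + 16*142)/4)) - 6652/8135) - 1*11423 = (1591/((√(-2 + 2272)/4)) - 6652*1/8135) - 11423 = (1591/((√2270/4)) - 6652/8135) - 11423 = (1591*(2*√2270/1135) - 6652/8135) - 11423 = (3182*√2270/1135 - 6652/8135) - 11423 = (-6652/8135 + 3182*√2270/1135) - 11423 = -92932757/8135 + 3182*√2270/1135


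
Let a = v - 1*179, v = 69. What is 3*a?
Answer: -330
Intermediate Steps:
a = -110 (a = 69 - 1*179 = 69 - 179 = -110)
3*a = 3*(-110) = -330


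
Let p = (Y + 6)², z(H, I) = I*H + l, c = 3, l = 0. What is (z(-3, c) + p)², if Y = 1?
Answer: 1600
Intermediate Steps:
z(H, I) = H*I (z(H, I) = I*H + 0 = H*I + 0 = H*I)
p = 49 (p = (1 + 6)² = 7² = 49)
(z(-3, c) + p)² = (-3*3 + 49)² = (-9 + 49)² = 40² = 1600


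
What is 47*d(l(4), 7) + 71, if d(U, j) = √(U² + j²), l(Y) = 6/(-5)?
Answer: 71 + 47*√1261/5 ≈ 404.80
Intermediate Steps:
l(Y) = -6/5 (l(Y) = 6*(-⅕) = -6/5)
47*d(l(4), 7) + 71 = 47*√((-6/5)² + 7²) + 71 = 47*√(36/25 + 49) + 71 = 47*√(1261/25) + 71 = 47*(√1261/5) + 71 = 47*√1261/5 + 71 = 71 + 47*√1261/5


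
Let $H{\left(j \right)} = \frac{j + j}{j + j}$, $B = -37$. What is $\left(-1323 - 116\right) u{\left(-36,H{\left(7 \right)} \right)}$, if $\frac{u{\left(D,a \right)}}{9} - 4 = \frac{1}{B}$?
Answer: $- \frac{1903797}{37} \approx -51454.0$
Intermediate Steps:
$H{\left(j \right)} = 1$ ($H{\left(j \right)} = \frac{2 j}{2 j} = 2 j \frac{1}{2 j} = 1$)
$u{\left(D,a \right)} = \frac{1323}{37}$ ($u{\left(D,a \right)} = 36 + \frac{9}{-37} = 36 + 9 \left(- \frac{1}{37}\right) = 36 - \frac{9}{37} = \frac{1323}{37}$)
$\left(-1323 - 116\right) u{\left(-36,H{\left(7 \right)} \right)} = \left(-1323 - 116\right) \frac{1323}{37} = \left(-1439\right) \frac{1323}{37} = - \frac{1903797}{37}$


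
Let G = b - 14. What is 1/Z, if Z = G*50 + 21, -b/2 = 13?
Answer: -1/1979 ≈ -0.00050531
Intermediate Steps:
b = -26 (b = -2*13 = -26)
G = -40 (G = -26 - 14 = -40)
Z = -1979 (Z = -40*50 + 21 = -2000 + 21 = -1979)
1/Z = 1/(-1979) = -1/1979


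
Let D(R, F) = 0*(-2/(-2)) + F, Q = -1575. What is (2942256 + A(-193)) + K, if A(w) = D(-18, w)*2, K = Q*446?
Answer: 2239420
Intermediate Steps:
D(R, F) = F (D(R, F) = 0*(-2*(-½)) + F = 0*1 + F = 0 + F = F)
K = -702450 (K = -1575*446 = -702450)
A(w) = 2*w (A(w) = w*2 = 2*w)
(2942256 + A(-193)) + K = (2942256 + 2*(-193)) - 702450 = (2942256 - 386) - 702450 = 2941870 - 702450 = 2239420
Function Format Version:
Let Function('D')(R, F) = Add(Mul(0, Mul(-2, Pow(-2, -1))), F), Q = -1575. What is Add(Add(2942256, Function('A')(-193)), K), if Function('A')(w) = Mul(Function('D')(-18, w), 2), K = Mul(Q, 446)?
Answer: 2239420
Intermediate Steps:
Function('D')(R, F) = F (Function('D')(R, F) = Add(Mul(0, Mul(-2, Rational(-1, 2))), F) = Add(Mul(0, 1), F) = Add(0, F) = F)
K = -702450 (K = Mul(-1575, 446) = -702450)
Function('A')(w) = Mul(2, w) (Function('A')(w) = Mul(w, 2) = Mul(2, w))
Add(Add(2942256, Function('A')(-193)), K) = Add(Add(2942256, Mul(2, -193)), -702450) = Add(Add(2942256, -386), -702450) = Add(2941870, -702450) = 2239420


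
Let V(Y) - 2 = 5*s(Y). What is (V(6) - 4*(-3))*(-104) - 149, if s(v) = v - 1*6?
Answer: -1605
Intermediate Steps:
s(v) = -6 + v (s(v) = v - 6 = -6 + v)
V(Y) = -28 + 5*Y (V(Y) = 2 + 5*(-6 + Y) = 2 + (-30 + 5*Y) = -28 + 5*Y)
(V(6) - 4*(-3))*(-104) - 149 = ((-28 + 5*6) - 4*(-3))*(-104) - 149 = ((-28 + 30) + 12)*(-104) - 149 = (2 + 12)*(-104) - 149 = 14*(-104) - 149 = -1456 - 149 = -1605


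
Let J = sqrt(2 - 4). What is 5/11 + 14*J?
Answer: 5/11 + 14*I*sqrt(2) ≈ 0.45455 + 19.799*I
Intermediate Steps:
J = I*sqrt(2) (J = sqrt(-2) = I*sqrt(2) ≈ 1.4142*I)
5/11 + 14*J = 5/11 + 14*(I*sqrt(2)) = 5*(1/11) + 14*I*sqrt(2) = 5/11 + 14*I*sqrt(2)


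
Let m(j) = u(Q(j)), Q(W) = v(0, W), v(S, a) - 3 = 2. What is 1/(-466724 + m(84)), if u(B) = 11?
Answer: -1/466713 ≈ -2.1426e-6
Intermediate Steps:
v(S, a) = 5 (v(S, a) = 3 + 2 = 5)
Q(W) = 5
m(j) = 11
1/(-466724 + m(84)) = 1/(-466724 + 11) = 1/(-466713) = -1/466713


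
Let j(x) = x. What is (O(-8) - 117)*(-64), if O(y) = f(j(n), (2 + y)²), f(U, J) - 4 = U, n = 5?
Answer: 6912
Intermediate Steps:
f(U, J) = 4 + U
O(y) = 9 (O(y) = 4 + 5 = 9)
(O(-8) - 117)*(-64) = (9 - 117)*(-64) = -108*(-64) = 6912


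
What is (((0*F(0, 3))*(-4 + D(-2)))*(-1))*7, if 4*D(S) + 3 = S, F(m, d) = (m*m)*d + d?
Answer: 0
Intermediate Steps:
F(m, d) = d + d*m**2 (F(m, d) = m**2*d + d = d*m**2 + d = d + d*m**2)
D(S) = -3/4 + S/4
(((0*F(0, 3))*(-4 + D(-2)))*(-1))*7 = (((0*(3*(1 + 0**2)))*(-4 + (-3/4 + (1/4)*(-2))))*(-1))*7 = (((0*(3*(1 + 0)))*(-4 + (-3/4 - 1/2)))*(-1))*7 = (((0*(3*1))*(-4 - 5/4))*(-1))*7 = (((0*3)*(-21/4))*(-1))*7 = ((0*(-21/4))*(-1))*7 = (0*(-1))*7 = 0*7 = 0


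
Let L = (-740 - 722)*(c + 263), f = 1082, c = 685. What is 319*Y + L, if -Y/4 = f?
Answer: -2766608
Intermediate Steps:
Y = -4328 (Y = -4*1082 = -4328)
L = -1385976 (L = (-740 - 722)*(685 + 263) = -1462*948 = -1385976)
319*Y + L = 319*(-4328) - 1385976 = -1380632 - 1385976 = -2766608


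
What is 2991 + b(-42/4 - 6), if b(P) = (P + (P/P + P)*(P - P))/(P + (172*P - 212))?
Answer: 18343836/6133 ≈ 2991.0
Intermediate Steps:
b(P) = P/(-212 + 173*P) (b(P) = (P + (1 + P)*0)/(P + (-212 + 172*P)) = (P + 0)/(-212 + 173*P) = P/(-212 + 173*P))
2991 + b(-42/4 - 6) = 2991 + (-42/4 - 6)/(-212 + 173*(-42/4 - 6)) = 2991 + (-7*3/2 - 6)/(-212 + 173*(-7*3/2 - 6)) = 2991 + (-21/2 - 6)/(-212 + 173*(-21/2 - 6)) = 2991 - 33/(2*(-212 + 173*(-33/2))) = 2991 - 33/(2*(-212 - 5709/2)) = 2991 - 33/(2*(-6133/2)) = 2991 - 33/2*(-2/6133) = 2991 + 33/6133 = 18343836/6133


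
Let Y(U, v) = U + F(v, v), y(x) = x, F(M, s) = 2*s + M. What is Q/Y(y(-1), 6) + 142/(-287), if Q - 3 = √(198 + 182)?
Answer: -1553/4879 + 2*√95/17 ≈ 0.82838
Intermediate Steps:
F(M, s) = M + 2*s
Y(U, v) = U + 3*v (Y(U, v) = U + (v + 2*v) = U + 3*v)
Q = 3 + 2*√95 (Q = 3 + √(198 + 182) = 3 + √380 = 3 + 2*√95 ≈ 22.494)
Q/Y(y(-1), 6) + 142/(-287) = (3 + 2*√95)/(-1 + 3*6) + 142/(-287) = (3 + 2*√95)/(-1 + 18) + 142*(-1/287) = (3 + 2*√95)/17 - 142/287 = (3 + 2*√95)*(1/17) - 142/287 = (3/17 + 2*√95/17) - 142/287 = -1553/4879 + 2*√95/17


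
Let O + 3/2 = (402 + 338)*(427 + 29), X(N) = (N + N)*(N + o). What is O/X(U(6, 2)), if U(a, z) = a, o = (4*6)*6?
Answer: 224959/1200 ≈ 187.47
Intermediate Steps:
o = 144 (o = 24*6 = 144)
X(N) = 2*N*(144 + N) (X(N) = (N + N)*(N + 144) = (2*N)*(144 + N) = 2*N*(144 + N))
O = 674877/2 (O = -3/2 + (402 + 338)*(427 + 29) = -3/2 + 740*456 = -3/2 + 337440 = 674877/2 ≈ 3.3744e+5)
O/X(U(6, 2)) = 674877/(2*((2*6*(144 + 6)))) = 674877/(2*((2*6*150))) = (674877/2)/1800 = (674877/2)*(1/1800) = 224959/1200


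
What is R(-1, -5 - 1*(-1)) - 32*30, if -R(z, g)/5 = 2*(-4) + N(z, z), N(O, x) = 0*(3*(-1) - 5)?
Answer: -920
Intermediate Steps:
N(O, x) = 0 (N(O, x) = 0*(-3 - 5) = 0*(-8) = 0)
R(z, g) = 40 (R(z, g) = -5*(2*(-4) + 0) = -5*(-8 + 0) = -5*(-8) = 40)
R(-1, -5 - 1*(-1)) - 32*30 = 40 - 32*30 = 40 - 960 = -920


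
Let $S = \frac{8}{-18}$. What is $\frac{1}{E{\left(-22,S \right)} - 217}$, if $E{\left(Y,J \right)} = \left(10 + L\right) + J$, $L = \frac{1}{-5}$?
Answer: $- \frac{45}{9344} \approx -0.0048159$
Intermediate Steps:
$S = - \frac{4}{9}$ ($S = 8 \left(- \frac{1}{18}\right) = - \frac{4}{9} \approx -0.44444$)
$L = - \frac{1}{5} \approx -0.2$
$E{\left(Y,J \right)} = \frac{49}{5} + J$ ($E{\left(Y,J \right)} = \left(10 - \frac{1}{5}\right) + J = \frac{49}{5} + J$)
$\frac{1}{E{\left(-22,S \right)} - 217} = \frac{1}{\left(\frac{49}{5} - \frac{4}{9}\right) - 217} = \frac{1}{\frac{421}{45} - 217} = \frac{1}{- \frac{9344}{45}} = - \frac{45}{9344}$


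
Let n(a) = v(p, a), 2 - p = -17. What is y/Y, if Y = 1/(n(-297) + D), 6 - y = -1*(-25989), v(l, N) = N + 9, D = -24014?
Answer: 631438866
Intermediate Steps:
p = 19 (p = 2 - 1*(-17) = 2 + 17 = 19)
v(l, N) = 9 + N
n(a) = 9 + a
y = -25983 (y = 6 - (-1)*(-25989) = 6 - 1*25989 = 6 - 25989 = -25983)
Y = -1/24302 (Y = 1/((9 - 297) - 24014) = 1/(-288 - 24014) = 1/(-24302) = -1/24302 ≈ -4.1149e-5)
y/Y = -25983/(-1/24302) = -25983*(-24302) = 631438866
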